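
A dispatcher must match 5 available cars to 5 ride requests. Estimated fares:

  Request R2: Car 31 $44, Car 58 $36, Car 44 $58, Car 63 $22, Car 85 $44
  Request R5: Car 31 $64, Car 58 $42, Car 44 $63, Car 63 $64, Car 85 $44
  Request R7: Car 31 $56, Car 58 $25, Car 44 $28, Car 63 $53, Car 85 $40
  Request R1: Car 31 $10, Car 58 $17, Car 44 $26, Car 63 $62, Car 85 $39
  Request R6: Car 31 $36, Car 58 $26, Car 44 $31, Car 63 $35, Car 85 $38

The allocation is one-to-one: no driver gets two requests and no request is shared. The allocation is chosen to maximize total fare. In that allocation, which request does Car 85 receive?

This is the linear assignment problem.
Optimal: Car 31→Request R7 ($56), Car 58→Request R5 ($42), Car 44→Request R2 ($58), Car 63→Request R1 ($62), Car 85→Request R6 ($38) — total 56+42+58+62+38 = $256.
Column-greedy (each request in turn goes to its best remaining driver) gives $240, worse by 16.
Every other assignment is strictly worse.
Car 85's own top request is Request R2 ($44), but forcing Car 85→Request R2 and reassigning the rest optimally gives only $251 — worse by 5.

Car 85 receives Request R6.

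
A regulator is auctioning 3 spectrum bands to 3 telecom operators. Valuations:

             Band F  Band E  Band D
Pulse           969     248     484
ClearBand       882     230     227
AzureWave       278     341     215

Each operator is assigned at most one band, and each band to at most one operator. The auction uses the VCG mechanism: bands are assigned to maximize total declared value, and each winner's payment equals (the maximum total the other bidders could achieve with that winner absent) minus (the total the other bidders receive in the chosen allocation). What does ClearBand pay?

ClearBand pays $485M.

Efficient allocation: Pulse→Band D ($484M), ClearBand→Band F ($882M), AzureWave→Band E ($341M); total welfare W = $1707M.
ClearBand receives Band F at value $882M, so the others get W − 882 = $825M.
Without ClearBand: best allocation of the remaining 2 bidders over all 3 bands is Pulse→Band F ($969M), AzureWave→Band E ($341M), total $1310M.
VCG payment = (others' best without ClearBand) − (others' welfare with ClearBand) = 1310 − 825 = $485M.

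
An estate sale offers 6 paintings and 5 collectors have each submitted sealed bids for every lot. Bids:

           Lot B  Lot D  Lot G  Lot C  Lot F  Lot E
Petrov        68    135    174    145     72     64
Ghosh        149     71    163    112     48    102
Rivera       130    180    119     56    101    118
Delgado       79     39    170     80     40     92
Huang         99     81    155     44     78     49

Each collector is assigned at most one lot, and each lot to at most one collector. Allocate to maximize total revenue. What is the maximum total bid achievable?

Maximum total: $722

Optimal: Petrov→Lot C ($145), Ghosh→Lot B ($149), Rivera→Lot D ($180), Delgado→Lot G ($170), Huang→Lot F ($78) — total 145+149+180+170+78 = $722.
Next-best assignment: Petrov→Lot C, Ghosh→Lot B, Rivera→Lot D, Delgado→Lot E, Huang→Lot G = $721.
Checked against all permutations: $722 is optimal.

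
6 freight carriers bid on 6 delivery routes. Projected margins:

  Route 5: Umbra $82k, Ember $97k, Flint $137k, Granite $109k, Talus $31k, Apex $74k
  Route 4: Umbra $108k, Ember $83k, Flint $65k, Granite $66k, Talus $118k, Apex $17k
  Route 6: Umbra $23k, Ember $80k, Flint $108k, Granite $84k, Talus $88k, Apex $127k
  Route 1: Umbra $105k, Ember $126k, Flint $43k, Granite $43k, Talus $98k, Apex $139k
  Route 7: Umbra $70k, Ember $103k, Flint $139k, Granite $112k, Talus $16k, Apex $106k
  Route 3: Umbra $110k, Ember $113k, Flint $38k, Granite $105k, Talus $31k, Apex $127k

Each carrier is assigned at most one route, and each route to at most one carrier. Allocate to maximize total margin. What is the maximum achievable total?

Optimal: Umbra→Route 3 ($110k), Ember→Route 1 ($126k), Flint→Route 5 ($137k), Granite→Route 7 ($112k), Talus→Route 4 ($118k), Apex→Route 6 ($127k) — total 110+126+137+112+118+127 = $730k.
Row-greedy (each carrier in turn takes its best remaining route) gives $729k, worse by 1.
Next-best assignment: Umbra→Route 3, Ember→Route 1, Flint→Route 7, Granite→Route 5, Talus→Route 4, Apex→Route 6 = $729k.
Swapping Apex↔Ember (Apex→Route 1 $139k, Ember→Route 6 $80k) loses 34.

Maximum total: $730k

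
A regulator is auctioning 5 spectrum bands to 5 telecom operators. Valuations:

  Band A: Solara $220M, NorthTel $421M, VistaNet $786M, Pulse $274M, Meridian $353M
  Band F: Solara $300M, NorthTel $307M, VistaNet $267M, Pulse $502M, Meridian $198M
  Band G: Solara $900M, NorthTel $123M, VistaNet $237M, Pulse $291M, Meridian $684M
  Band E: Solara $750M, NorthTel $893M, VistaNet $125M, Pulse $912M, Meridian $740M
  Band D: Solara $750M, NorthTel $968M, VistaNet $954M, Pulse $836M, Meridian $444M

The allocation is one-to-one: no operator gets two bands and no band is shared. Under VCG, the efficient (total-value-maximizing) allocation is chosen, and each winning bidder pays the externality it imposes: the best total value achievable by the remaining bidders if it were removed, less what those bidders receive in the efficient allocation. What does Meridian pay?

Meridian pays $410M.

Efficient allocation: Solara→Band G ($900M), NorthTel→Band D ($968M), VistaNet→Band A ($786M), Pulse→Band F ($502M), Meridian→Band E ($740M); total welfare W = $3896M.
Meridian receives Band E at value $740M, so the others get W − 740 = $3156M.
Without Meridian: best allocation of the remaining 4 bidders over all 5 bands is Solara→Band G ($900M), NorthTel→Band D ($968M), VistaNet→Band A ($786M), Pulse→Band E ($912M), total $3566M.
VCG payment = (others' best without Meridian) − (others' welfare with Meridian) = 3566 − 3156 = $410M.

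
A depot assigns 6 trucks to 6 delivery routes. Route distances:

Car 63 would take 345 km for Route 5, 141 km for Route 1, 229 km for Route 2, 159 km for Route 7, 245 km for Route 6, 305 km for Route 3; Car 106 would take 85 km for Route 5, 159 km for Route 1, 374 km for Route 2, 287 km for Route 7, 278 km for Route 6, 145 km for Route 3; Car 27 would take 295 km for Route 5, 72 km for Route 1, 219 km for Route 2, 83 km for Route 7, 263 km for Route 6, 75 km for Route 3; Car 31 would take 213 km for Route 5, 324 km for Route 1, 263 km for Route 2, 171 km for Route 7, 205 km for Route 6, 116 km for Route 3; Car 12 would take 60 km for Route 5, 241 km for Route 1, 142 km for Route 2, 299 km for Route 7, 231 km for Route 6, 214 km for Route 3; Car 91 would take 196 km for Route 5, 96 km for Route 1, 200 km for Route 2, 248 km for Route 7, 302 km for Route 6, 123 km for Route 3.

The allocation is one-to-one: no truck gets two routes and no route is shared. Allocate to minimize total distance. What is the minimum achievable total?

This is a one-to-one assignment (minimum-cost bipartite matching).
Optimal: Car 63→Route 7 (159 km), Car 106→Route 5 (85 km), Car 27→Route 3 (75 km), Car 31→Route 6 (205 km), Car 12→Route 2 (142 km), Car 91→Route 1 (96 km) — total 159+85+75+205+142+96 = 762 km.
Column-greedy (each route in turn goes to its cheapest remaining truck) gives 841 km, worse by 79.
Next-best assignment: Car 63→Route 6, Car 106→Route 5, Car 27→Route 7, Car 31→Route 3, Car 12→Route 2, Car 91→Route 1 = 767 km.
Swapping Car 27↔Car 63 (Car 27→Route 7 83 km, Car 63→Route 3 305 km) adds 154.
Checked against all permutations: 762 km is optimal.

Minimum total: 762 km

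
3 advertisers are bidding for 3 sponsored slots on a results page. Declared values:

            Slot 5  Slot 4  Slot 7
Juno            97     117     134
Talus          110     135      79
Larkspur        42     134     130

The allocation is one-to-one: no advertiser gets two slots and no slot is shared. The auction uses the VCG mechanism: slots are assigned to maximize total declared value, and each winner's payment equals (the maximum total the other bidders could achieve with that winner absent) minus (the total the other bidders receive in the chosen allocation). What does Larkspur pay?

Efficient allocation: Juno→Slot 7 ($134), Talus→Slot 5 ($110), Larkspur→Slot 4 ($134); total welfare W = $378.
Larkspur receives Slot 4 at value $134, so the others get W − 134 = $244.
Without Larkspur: best allocation of the remaining 2 bidders over all 3 slots is Juno→Slot 7 ($134), Talus→Slot 4 ($135), total $269.
VCG payment = (others' best without Larkspur) − (others' welfare with Larkspur) = 269 − 244 = $25.

Larkspur pays $25.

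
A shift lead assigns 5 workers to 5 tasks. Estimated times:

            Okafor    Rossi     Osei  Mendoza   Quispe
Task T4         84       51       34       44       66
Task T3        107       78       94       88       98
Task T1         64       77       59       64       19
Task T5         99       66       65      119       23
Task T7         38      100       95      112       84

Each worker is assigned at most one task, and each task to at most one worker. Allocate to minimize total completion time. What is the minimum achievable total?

This is the linear assignment problem.
Optimal: Okafor→Task T7 (38 min), Rossi→Task T3 (78 min), Osei→Task T4 (34 min), Mendoza→Task T1 (64 min), Quispe→Task T5 (23 min) — total 38+78+34+64+23 = 237 min.
Row-greedy (each worker in turn takes its cheapest remaining task) gives 259 min, worse by 22.
Next-best assignment: Okafor→Task T7, Rossi→Task T3, Osei→Task T1, Mendoza→Task T4, Quispe→Task T5 = 242 min.
Swapping Quispe↔Rossi (Quispe→Task T3 98 min, Rossi→Task T5 66 min) adds 63.
Checked against all permutations: 237 min is optimal.

Minimum total: 237 min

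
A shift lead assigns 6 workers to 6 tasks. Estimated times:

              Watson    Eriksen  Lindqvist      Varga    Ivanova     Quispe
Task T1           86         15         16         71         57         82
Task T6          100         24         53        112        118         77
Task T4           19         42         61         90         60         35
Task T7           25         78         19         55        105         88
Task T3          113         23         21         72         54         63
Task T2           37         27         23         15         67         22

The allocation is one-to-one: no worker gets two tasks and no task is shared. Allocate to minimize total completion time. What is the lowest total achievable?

Treat this as an assignment problem: match each worker to one task.
Optimal: Watson→Task T7 (25 min), Eriksen→Task T6 (24 min), Lindqvist→Task T1 (16 min), Varga→Task T2 (15 min), Ivanova→Task T3 (54 min), Quispe→Task T4 (35 min) — total 25+24+16+15+54+35 = 169 min.
Min-entry greedy (repeatedly take the single cheapest remaining cell) gives 199 min, worse by 30.
Checked against all permutations: 169 min is optimal.

Min total: 169 min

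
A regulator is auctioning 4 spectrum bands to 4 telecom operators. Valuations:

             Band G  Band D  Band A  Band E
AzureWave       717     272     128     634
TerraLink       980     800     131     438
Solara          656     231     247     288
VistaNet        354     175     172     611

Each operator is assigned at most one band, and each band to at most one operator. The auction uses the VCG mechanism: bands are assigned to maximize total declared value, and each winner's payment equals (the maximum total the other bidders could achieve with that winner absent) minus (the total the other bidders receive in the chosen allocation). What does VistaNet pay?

Efficient allocation: AzureWave→Band G ($717M), TerraLink→Band D ($800M), Solara→Band A ($247M), VistaNet→Band E ($611M); total welfare W = $2375M.
VistaNet receives Band E at value $611M, so the others get W − 611 = $1764M.
Without VistaNet: best allocation of the remaining 3 bidders over all 4 bands is AzureWave→Band E ($634M), TerraLink→Band D ($800M), Solara→Band G ($656M), total $2090M.
VCG payment = (others' best without VistaNet) − (others' welfare with VistaNet) = 2090 − 1764 = $326M.

VistaNet pays $326M.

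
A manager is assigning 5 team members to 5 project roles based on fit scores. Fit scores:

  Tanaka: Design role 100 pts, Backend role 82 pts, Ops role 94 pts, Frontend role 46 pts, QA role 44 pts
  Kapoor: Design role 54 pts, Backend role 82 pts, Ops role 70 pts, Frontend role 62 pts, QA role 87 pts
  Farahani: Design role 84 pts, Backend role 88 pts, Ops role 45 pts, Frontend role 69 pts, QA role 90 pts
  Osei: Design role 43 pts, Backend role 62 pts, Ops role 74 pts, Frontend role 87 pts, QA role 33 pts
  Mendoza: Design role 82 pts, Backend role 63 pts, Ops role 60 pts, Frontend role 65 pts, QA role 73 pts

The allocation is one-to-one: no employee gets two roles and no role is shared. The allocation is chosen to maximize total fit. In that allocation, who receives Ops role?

Treat this as an assignment problem: match each employee to one role.
Optimal: Tanaka→Ops role (94 pts), Kapoor→QA role (87 pts), Farahani→Backend role (88 pts), Osei→Frontend role (87 pts), Mendoza→Design role (82 pts) — total 94+87+88+87+82 = 438 pts.
Row-greedy (each employee in turn takes its best remaining role) gives 422 pts, worse by 16.
Next-best assignment: Tanaka→Ops role, Kapoor→Backend role, Farahani→QA role, Osei→Frontend role, Mendoza→Design role = 435 pts.
Every other assignment is strictly worse.
Tanaka's own top role is Design role (100 pts), but forcing Tanaka→Design role and reassigning the rest optimally gives only 422 pts — worse by 16.

Tanaka receives Ops role.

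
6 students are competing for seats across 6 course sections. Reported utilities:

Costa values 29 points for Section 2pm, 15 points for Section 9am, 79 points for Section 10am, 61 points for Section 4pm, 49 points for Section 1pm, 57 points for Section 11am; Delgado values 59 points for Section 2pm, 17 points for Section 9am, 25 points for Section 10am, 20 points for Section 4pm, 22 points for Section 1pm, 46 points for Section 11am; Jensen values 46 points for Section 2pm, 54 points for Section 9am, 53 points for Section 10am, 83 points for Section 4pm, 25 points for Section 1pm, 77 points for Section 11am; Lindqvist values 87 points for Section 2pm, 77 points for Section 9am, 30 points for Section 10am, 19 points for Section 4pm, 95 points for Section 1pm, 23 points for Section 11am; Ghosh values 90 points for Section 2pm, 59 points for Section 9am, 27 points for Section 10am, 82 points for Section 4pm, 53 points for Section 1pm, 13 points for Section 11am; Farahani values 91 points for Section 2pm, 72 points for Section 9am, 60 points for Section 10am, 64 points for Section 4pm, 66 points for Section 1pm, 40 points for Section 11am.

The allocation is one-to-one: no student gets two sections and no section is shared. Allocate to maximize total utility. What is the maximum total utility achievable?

Optimal: Costa→Section 10am (79 points), Delgado→Section 11am (46 points), Jensen→Section 4pm (83 points), Lindqvist→Section 1pm (95 points), Ghosh→Section 2pm (90 points), Farahani→Section 9am (72 points) — total 79+46+83+95+90+72 = 465 points.
Row-greedy (each student in turn takes its best remaining section) gives 415 points, worse by 50.
Every other assignment is strictly worse.

Maximum total: 465 points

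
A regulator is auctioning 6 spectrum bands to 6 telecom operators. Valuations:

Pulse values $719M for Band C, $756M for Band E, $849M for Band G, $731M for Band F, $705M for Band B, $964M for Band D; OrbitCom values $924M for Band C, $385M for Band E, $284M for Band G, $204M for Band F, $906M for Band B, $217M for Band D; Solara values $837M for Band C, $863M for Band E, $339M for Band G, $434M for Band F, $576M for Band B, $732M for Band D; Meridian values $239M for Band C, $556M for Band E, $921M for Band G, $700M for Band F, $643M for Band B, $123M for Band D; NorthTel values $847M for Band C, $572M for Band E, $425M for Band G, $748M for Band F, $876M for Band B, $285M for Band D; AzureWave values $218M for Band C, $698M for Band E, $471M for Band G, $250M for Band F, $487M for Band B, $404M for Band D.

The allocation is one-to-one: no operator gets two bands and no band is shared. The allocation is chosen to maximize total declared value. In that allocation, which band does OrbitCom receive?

Optimal: Pulse→Band D ($964M), OrbitCom→Band B ($906M), Solara→Band C ($837M), Meridian→Band G ($921M), NorthTel→Band F ($748M), AzureWave→Band E ($698M) — total 964+906+837+921+748+698 = $5074M.
Column-greedy (each band in turn goes to its best remaining operator) gives $4565M, worse by 509.
Swapping OrbitCom↔AzureWave (OrbitCom→Band E $385M, AzureWave→Band B $487M) loses 732.
OrbitCom's own top band is Band C ($924M), but forcing OrbitCom→Band C and reassigning the rest optimally gives only $4907M — worse by 167.

OrbitCom receives Band B.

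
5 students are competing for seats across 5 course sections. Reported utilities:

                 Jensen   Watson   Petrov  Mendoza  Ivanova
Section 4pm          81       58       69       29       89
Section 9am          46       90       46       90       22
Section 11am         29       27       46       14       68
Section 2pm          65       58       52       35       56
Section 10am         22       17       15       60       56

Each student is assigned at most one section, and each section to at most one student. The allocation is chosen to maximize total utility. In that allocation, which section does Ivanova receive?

Ivanova receives Section 11am.

Optimal: Jensen→Section 2pm (65 points), Watson→Section 9am (90 points), Petrov→Section 4pm (69 points), Mendoza→Section 10am (60 points), Ivanova→Section 11am (68 points) — total 65+90+69+60+68 = 352 points.
Max-entry greedy (repeatedly take the single best remaining cell) gives 350 points, worse by 2.
Next-best assignment: Jensen→Section 4pm, Watson→Section 9am, Petrov→Section 2pm, Mendoza→Section 10am, Ivanova→Section 11am = 351 points.
Swapping Watson↔Jensen (Watson→Section 2pm 58 points, Jensen→Section 9am 46 points) loses 51.
Ivanova's own top section is Section 4pm (89 points), but forcing Ivanova→Section 4pm and reassigning the rest optimally gives only 350 points — worse by 2.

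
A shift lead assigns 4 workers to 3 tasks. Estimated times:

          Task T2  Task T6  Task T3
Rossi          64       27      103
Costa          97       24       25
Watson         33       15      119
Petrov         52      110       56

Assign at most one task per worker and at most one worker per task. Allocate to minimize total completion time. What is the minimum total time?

This is a one-to-one assignment (minimum-cost bipartite matching).
Optimal: Watson→Task T2 (33 min), Rossi→Task T6 (27 min), Costa→Task T3 (25 min) — total 33+27+25 = 85 min.
Min-entry greedy (repeatedly take the single cheapest remaining cell) gives 92 min, worse by 7.
Next-best assignment: Petrov→Task T2, Watson→Task T6, Costa→Task T3 = 92 min.
Swapping Costa↔Rossi (Costa→Task T6 24 min, Rossi→Task T3 103 min) adds 75.

Min total: 85 min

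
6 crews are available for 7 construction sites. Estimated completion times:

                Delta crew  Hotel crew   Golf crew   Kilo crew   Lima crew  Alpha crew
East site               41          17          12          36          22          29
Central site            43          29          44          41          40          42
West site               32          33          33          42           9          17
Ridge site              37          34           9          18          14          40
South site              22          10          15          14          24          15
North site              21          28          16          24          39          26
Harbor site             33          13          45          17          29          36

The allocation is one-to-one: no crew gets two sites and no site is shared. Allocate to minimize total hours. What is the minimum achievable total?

Minimum total: 88 hours

This is the linear assignment problem.
Optimal: Delta crew→North site (21 hours), Hotel crew→East site (17 hours), Golf crew→Ridge site (9 hours), Kilo crew→Harbor site (17 hours), Lima crew→West site (9 hours), Alpha crew→South site (15 hours) — total 21+17+9+17+9+15 = 88 hours.
No other one-to-one assignment undercuts 88 hours.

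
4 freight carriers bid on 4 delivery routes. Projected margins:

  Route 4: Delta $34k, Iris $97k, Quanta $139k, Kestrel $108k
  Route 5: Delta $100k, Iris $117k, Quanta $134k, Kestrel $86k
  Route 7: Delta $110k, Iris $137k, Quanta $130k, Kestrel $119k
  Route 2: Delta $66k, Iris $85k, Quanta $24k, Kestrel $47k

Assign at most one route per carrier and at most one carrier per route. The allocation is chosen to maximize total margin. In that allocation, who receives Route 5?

Optimal: Delta→Route 2 ($66k), Iris→Route 7 ($137k), Quanta→Route 5 ($134k), Kestrel→Route 4 ($108k) — total 66+137+134+108 = $445k.
Column-greedy (each route in turn goes to its best remaining carrier) gives $441k, worse by 4.
Every other assignment is strictly worse.
Quanta's own top route is Route 4 ($139k), but forcing Quanta→Route 4 and reassigning the rest optimally gives only $443k — worse by 2.

Quanta receives Route 5.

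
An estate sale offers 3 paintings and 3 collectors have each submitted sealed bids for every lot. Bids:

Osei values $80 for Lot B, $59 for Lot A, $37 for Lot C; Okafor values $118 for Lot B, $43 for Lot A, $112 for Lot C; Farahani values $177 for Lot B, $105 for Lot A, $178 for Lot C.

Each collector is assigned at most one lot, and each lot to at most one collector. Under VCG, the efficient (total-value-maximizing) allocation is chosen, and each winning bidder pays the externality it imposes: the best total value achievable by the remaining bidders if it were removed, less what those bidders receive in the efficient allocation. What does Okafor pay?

Okafor pays $21.

Efficient allocation: Osei→Lot A ($59), Okafor→Lot B ($118), Farahani→Lot C ($178); total welfare W = $355.
Okafor receives Lot B at value $118, so the others get W − 118 = $237.
Without Okafor: best allocation of the remaining 2 bidders over all 3 lots is Osei→Lot B ($80), Farahani→Lot C ($178), total $258.
VCG payment = (others' best without Okafor) − (others' welfare with Okafor) = 258 − 237 = $21.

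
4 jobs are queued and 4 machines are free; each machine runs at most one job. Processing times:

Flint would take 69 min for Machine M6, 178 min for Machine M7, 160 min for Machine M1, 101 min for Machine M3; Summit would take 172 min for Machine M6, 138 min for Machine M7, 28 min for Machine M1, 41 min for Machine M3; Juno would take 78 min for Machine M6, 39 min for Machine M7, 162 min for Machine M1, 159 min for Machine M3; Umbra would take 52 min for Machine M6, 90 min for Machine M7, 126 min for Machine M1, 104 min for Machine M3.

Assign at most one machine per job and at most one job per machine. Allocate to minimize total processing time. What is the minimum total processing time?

Optimal: Flint→Machine M3 (101 min), Summit→Machine M1 (28 min), Juno→Machine M7 (39 min), Umbra→Machine M6 (52 min) — total 101+28+39+52 = 220 min.
Row-greedy (each job in turn takes its cheapest remaining machine) gives 240 min, worse by 20.
Next-best assignment: Flint→Machine M6, Summit→Machine M1, Juno→Machine M7, Umbra→Machine M3 = 240 min.
Every other assignment is strictly worse.

Min total: 220 min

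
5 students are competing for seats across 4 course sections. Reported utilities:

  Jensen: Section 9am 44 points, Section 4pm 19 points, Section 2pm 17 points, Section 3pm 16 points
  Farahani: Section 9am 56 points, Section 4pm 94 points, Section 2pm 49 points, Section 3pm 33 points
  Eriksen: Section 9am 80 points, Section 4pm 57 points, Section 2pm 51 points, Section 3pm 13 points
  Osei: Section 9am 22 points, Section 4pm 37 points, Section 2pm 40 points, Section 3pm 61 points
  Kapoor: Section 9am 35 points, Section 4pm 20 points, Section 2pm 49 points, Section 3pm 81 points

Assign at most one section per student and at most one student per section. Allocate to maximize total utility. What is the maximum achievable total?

Maximum total: 295 points

Optimal: Eriksen→Section 9am (80 points), Farahani→Section 4pm (94 points), Osei→Section 2pm (40 points), Kapoor→Section 3pm (81 points) — total 80+94+40+81 = 295 points.
Row-greedy (each student in turn takes its best remaining section) gives 250 points, worse by 45.
Next-best assignment: Eriksen→Section 9am, Farahani→Section 4pm, Kapoor→Section 2pm, Osei→Section 3pm = 284 points.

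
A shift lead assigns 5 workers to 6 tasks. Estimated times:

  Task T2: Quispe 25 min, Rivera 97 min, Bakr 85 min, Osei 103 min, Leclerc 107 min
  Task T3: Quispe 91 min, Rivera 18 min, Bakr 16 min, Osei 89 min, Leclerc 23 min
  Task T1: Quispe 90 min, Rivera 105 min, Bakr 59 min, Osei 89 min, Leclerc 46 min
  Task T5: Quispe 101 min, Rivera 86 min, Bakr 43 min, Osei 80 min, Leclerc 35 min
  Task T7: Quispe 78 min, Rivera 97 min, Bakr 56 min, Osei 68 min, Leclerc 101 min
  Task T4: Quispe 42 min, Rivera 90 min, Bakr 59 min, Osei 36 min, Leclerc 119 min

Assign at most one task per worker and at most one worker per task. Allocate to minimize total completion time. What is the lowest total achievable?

Min total: 168 min

Optimal: Quispe→Task T2 (25 min), Rivera→Task T3 (18 min), Bakr→Task T5 (43 min), Osei→Task T4 (36 min), Leclerc→Task T1 (46 min) — total 25+18+43+36+46 = 168 min.
Column-greedy (each task in turn goes to its cheapest remaining worker) gives 264 min, worse by 96.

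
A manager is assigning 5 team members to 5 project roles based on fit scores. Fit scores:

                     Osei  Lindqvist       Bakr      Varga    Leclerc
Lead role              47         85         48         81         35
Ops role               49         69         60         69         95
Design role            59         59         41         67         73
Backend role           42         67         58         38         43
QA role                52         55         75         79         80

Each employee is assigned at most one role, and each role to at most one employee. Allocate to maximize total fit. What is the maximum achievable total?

Optimal: Osei→Design role (59 pts), Lindqvist→Backend role (67 pts), Bakr→QA role (75 pts), Varga→Lead role (81 pts), Leclerc→Ops role (95 pts) — total 59+67+75+81+95 = 377 pts.
Row-greedy (each employee in turn takes its best remaining role) gives 331 pts, worse by 46.
Next-best assignment: Osei→Design role, Lindqvist→Lead role, Bakr→Backend role, Varga→QA role, Leclerc→Ops role = 376 pts.

Maximum total: 377 pts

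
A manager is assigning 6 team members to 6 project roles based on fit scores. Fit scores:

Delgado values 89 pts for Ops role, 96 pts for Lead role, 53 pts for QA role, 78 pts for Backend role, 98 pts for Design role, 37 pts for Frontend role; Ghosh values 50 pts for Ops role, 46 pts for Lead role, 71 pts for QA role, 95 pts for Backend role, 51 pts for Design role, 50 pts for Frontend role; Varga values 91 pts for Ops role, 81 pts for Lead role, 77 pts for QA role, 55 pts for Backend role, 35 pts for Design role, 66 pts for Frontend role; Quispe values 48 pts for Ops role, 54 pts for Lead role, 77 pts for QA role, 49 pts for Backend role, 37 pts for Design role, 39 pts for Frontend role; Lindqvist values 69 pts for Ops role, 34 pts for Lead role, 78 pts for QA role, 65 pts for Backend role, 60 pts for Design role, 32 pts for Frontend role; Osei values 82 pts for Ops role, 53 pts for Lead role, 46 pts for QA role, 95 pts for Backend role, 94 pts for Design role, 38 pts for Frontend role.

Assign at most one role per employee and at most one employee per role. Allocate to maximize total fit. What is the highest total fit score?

Max total: 497 pts

This is a one-to-one assignment (maximum-weight bipartite matching).
Optimal: Delgado→Lead role (96 pts), Ghosh→Backend role (95 pts), Varga→Frontend role (66 pts), Quispe→QA role (77 pts), Lindqvist→Ops role (69 pts), Osei→Design role (94 pts) — total 96+95+66+77+69+94 = 497 pts.
Row-greedy (each employee in turn takes its best remaining role) gives 433 pts, worse by 64.
Next-best assignment: Delgado→Lead role, Ghosh→Backend role, Varga→Ops role, Quispe→Frontend role, Lindqvist→QA role, Osei→Design role = 493 pts.
Every other assignment is strictly worse.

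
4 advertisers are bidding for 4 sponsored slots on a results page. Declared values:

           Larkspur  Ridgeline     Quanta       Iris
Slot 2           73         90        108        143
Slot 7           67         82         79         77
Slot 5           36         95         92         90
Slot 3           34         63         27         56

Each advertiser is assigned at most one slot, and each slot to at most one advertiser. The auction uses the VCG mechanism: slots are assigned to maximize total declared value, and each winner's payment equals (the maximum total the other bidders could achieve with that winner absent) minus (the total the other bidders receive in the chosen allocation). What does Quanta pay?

Efficient allocation: Larkspur→Slot 7 ($67), Ridgeline→Slot 3 ($63), Quanta→Slot 5 ($92), Iris→Slot 2 ($143); total welfare W = $365.
Quanta receives Slot 5 at value $92, so the others get W − 92 = $273.
Without Quanta: best allocation of the remaining 3 bidders over all 4 slots is Larkspur→Slot 7 ($67), Ridgeline→Slot 5 ($95), Iris→Slot 2 ($143), total $305.
VCG payment = (others' best without Quanta) − (others' welfare with Quanta) = 305 − 273 = $32.

Quanta pays $32.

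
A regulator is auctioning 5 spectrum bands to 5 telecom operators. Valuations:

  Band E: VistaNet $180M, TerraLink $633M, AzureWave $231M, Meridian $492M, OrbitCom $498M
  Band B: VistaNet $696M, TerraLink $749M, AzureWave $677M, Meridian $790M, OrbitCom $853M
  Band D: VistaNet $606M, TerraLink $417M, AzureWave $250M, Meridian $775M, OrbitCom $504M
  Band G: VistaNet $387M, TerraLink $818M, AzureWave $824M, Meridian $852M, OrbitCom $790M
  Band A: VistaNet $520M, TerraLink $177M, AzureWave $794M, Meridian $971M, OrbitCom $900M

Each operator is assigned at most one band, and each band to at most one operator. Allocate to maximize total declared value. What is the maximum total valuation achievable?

Max total: $3887M

This is the linear assignment problem.
Optimal: VistaNet→Band D ($606M), TerraLink→Band E ($633M), AzureWave→Band G ($824M), Meridian→Band A ($971M), OrbitCom→Band B ($853M) — total 606+633+824+971+853 = $3887M.
Row-greedy (each operator in turn takes its best remaining band) gives $3581M, worse by 306.
Next-best assignment: VistaNet→Band B, TerraLink→Band E, AzureWave→Band G, Meridian→Band D, OrbitCom→Band A = $3828M.
Swapping VistaNet↔TerraLink (VistaNet→Band E $180M, TerraLink→Band D $417M) loses 642.
No other one-to-one assignment exceeds $3887M.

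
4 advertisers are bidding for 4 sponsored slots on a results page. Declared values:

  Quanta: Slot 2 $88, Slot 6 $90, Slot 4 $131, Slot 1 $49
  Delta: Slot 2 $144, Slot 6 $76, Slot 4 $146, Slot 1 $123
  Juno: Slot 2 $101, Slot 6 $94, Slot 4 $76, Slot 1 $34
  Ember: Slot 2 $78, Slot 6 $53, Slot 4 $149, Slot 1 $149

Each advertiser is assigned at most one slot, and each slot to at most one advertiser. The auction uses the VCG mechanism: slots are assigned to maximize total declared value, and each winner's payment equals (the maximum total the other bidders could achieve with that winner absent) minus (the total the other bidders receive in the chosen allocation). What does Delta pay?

Delta pays $7.

Efficient allocation: Quanta→Slot 4 ($131), Delta→Slot 2 ($144), Juno→Slot 6 ($94), Ember→Slot 1 ($149); total welfare W = $518.
Delta receives Slot 2 at value $144, so the others get W − 144 = $374.
Without Delta: best allocation of the remaining 3 bidders over all 4 slots is Quanta→Slot 4 ($131), Juno→Slot 2 ($101), Ember→Slot 1 ($149), total $381.
VCG payment = (others' best without Delta) − (others' welfare with Delta) = 381 − 374 = $7.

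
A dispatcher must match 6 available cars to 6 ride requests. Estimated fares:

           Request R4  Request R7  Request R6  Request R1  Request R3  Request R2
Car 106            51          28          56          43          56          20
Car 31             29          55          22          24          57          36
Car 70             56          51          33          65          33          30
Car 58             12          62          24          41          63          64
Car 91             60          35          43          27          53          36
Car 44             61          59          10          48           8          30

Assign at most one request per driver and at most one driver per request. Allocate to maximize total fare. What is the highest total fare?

Optimal: Car 106→Request R6 ($56), Car 31→Request R3 ($57), Car 70→Request R1 ($65), Car 58→Request R2 ($64), Car 91→Request R4 ($60), Car 44→Request R7 ($59) — total 56+57+65+64+60+59 = $361.
Column-greedy (each request in turn goes to its best remaining driver) gives $337, worse by 24.
Next-best assignment: Car 106→Request R6, Car 31→Request R7, Car 70→Request R1, Car 58→Request R2, Car 91→Request R3, Car 44→Request R4 = $354.
Swapping Car 91↔Car 58 (Car 91→Request R2 $36, Car 58→Request R4 $12) loses 76.

Maximum total: $361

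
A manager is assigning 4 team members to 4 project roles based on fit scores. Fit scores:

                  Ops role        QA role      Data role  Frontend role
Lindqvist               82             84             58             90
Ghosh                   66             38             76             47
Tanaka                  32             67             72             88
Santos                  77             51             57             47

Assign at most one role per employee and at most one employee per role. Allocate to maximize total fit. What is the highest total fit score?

Max total: 325 pts

This is a one-to-one assignment (maximum-weight bipartite matching).
Optimal: Lindqvist→QA role (84 pts), Ghosh→Data role (76 pts), Tanaka→Frontend role (88 pts), Santos→Ops role (77 pts) — total 84+76+88+77 = 325 pts.
Max-entry greedy (repeatedly take the single best remaining cell) gives 310 pts, worse by 15.
Next-best assignment: Lindqvist→Frontend role, Ghosh→Data role, Tanaka→QA role, Santos→Ops role = 310 pts.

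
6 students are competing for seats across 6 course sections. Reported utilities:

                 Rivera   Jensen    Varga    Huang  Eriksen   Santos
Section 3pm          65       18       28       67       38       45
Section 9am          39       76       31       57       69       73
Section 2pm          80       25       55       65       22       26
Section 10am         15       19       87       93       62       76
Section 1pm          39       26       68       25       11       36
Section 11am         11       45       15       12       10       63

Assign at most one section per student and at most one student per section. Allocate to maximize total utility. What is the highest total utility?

Maximum total: 418 points

This is the linear assignment problem.
Optimal: Rivera→Section 2pm (80 points), Jensen→Section 9am (76 points), Varga→Section 1pm (68 points), Huang→Section 10am (93 points), Eriksen→Section 3pm (38 points), Santos→Section 11am (63 points) — total 80+76+68+93+38+63 = 418 points.
Column-greedy (each section in turn goes to its best remaining student) gives 356 points, worse by 62.
Checked against all permutations: 418 points is optimal.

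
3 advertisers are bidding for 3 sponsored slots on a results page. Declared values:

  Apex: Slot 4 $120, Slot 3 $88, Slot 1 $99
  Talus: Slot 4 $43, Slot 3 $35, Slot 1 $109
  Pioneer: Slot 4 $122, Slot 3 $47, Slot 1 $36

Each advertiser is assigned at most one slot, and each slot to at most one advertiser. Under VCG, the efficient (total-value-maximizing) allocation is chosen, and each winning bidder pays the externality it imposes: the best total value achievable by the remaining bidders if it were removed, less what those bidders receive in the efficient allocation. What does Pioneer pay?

Pioneer pays $32.

Efficient allocation: Apex→Slot 3 ($88), Talus→Slot 1 ($109), Pioneer→Slot 4 ($122); total welfare W = $319.
Pioneer receives Slot 4 at value $122, so the others get W − 122 = $197.
Without Pioneer: best allocation of the remaining 2 bidders over all 3 slots is Apex→Slot 4 ($120), Talus→Slot 1 ($109), total $229.
VCG payment = (others' best without Pioneer) − (others' welfare with Pioneer) = 229 − 197 = $32.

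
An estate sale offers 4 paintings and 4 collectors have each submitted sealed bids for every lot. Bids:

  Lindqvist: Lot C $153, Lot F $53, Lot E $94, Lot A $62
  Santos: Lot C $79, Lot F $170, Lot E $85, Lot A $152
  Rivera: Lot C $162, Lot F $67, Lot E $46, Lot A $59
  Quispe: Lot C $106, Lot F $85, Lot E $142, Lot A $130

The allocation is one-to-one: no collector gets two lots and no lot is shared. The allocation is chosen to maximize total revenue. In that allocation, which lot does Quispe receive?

Optimal: Lindqvist→Lot E ($94), Santos→Lot F ($170), Rivera→Lot C ($162), Quispe→Lot A ($130) — total 94+170+162+130 = $556.
Column-greedy (each lot in turn goes to its best remaining collector) gives $536, worse by 20.
Swapping Lindqvist↔Santos (Lindqvist→Lot F $53, Santos→Lot E $85) loses 126.
Quispe's own top lot is Lot E ($142), but forcing Quispe→Lot E and reassigning the rest optimally gives only $536 — worse by 20.

Quispe receives Lot A.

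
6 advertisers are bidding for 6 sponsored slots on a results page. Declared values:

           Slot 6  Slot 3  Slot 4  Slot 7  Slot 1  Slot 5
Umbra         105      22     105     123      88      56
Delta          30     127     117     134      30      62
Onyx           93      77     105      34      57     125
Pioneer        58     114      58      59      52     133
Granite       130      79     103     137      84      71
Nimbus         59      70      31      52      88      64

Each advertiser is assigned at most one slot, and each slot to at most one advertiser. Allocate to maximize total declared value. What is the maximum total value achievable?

Maximum total: $706

Treat this as an assignment problem: match each advertiser to one slot.
Optimal: Umbra→Slot 7 ($123), Delta→Slot 3 ($127), Onyx→Slot 4 ($105), Pioneer→Slot 5 ($133), Granite→Slot 6 ($130), Nimbus→Slot 1 ($88) — total 123+127+105+133+130+88 = $706.
Column-greedy (each slot in turn goes to its best remaining advertiser) gives $634, worse by 72.
Swapping Nimbus↔Granite (Nimbus→Slot 6 $59, Granite→Slot 1 $84) loses 75.
Checked against all permutations: $706 is optimal.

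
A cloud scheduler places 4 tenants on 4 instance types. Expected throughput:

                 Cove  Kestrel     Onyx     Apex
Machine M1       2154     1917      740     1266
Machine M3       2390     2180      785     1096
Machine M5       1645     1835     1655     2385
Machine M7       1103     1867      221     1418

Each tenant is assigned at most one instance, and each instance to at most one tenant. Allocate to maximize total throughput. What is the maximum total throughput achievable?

This is the linear assignment problem.
Optimal: Cove→Machine M1 (2154 ops/s), Kestrel→Machine M3 (2180 ops/s), Onyx→Machine M5 (1655 ops/s), Apex→Machine M7 (1418 ops/s) — total 2154+2180+1655+1418 = 7407 ops/s.
Row-greedy (each tenant in turn takes its best remaining instance) gives 7380 ops/s, worse by 27.
Next-best assignment: Cove→Machine M3, Kestrel→Machine M7, Onyx→Machine M1, Apex→Machine M5 = 7382 ops/s.
Swapping Cove↔Kestrel (Cove→Machine M3 2390 ops/s, Kestrel→Machine M1 1917 ops/s) loses 27.
Checked against all permutations: 7407 ops/s is optimal.

Maximum total: 7407 ops/s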